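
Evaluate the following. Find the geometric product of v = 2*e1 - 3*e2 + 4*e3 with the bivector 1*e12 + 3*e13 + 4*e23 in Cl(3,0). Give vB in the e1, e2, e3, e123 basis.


vB has grade-1 (vector) and grade-3 (trivector) parts: vB = (v _| B) + (v ^ B).
Vector part <vB>_1:
  e1: -v2*b12 - v3*b13 = -(-3)*(1) - (4)*(3) = -9
  e2: v1*b12 - v3*b23 = (2)*(1) - (4)*(4) = -14
  e3: v1*b13 + v2*b23 = (2)*(3) + (-3)*(4) = -6
Trivector part <vB>_3:
  e123: v1*b23 - v2*b13 + v3*b12 = (2)*(4) - (-3)*(3) + (4)*(1) = 21
vB = -9*e1 - 14*e2 - 6*e3 + 21*e123


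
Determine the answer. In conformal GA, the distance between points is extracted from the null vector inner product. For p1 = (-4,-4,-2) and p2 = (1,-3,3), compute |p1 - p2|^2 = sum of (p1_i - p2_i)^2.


p1 - p2 = (-5, -1, -5)
|p1 - p2|^2 = (-5)^2 + (-1)^2 + (-5)^2
= 25 + 1 + 25
= 51


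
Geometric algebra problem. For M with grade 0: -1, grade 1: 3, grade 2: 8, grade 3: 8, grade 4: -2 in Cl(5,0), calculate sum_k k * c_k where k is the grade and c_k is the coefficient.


Grade-weighted sum = sum of grade_k * coefficient_k
0*(-1) = 0
1*3 = 3
2*8 = 16
3*8 = 24
4*(-2) = -8
Total = 0 + 3 + 16 + 24 + (-8) = 35


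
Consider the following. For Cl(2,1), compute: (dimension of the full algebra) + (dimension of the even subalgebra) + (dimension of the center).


n = 2 + 1 = 3
Total dim = 2^3 = 8
Even subalgebra dim = 2^2 = 4
n is odd, so center dim = 2
Sum = 8 + 4 + 2 = 14


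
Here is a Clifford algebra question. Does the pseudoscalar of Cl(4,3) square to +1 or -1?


The pseudoscalar I = e1...e_n (product of all n generators) of Cl(p,q) satisfies I^2 = (-1)^(q + n(n-1)/2).
p = 4, q = 3, n = p + q = 7
n(n-1)/2 = 7 * 6 / 2 = 21
Exponent = q + n(n-1)/2 = 3 + 21 = 24
I^2 = (-1)^24 = +1


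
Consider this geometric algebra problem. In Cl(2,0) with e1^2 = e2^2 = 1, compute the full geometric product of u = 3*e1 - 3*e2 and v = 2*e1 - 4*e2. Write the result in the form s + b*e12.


Expand: (3*e1 - 3*e2)(2*e1 - 4*e2)
= 3*2*e1e1 + 3*(-4)*e1e2 + (-3)*2*e2e1 + (-3)*(-4)*e2e2
Using e1^2 = e2^2 = 1, e2e1 = -e1e2:
Scalar part s = 3*2 + (-3)*(-4) = 6 + 12 = 18
Bivector part b = 3*(-4) - (-3)*2 = -12 - (-6) = -6
uv = 18 - 6*e12


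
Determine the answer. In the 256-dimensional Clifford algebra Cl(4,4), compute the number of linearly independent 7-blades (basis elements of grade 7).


Number of grade-k basis blades in Cl(p,q) with n = p + q is C(n, k).
n = 4 + 4 = 8
C(8, 7) = 8! / (7! * 1!)
= 40320 / (5040 * 1)
= 8


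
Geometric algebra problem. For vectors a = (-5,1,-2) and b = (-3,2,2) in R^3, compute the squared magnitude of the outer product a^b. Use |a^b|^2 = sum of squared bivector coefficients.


a wedge b = (a1*b2 - a2*b1)*e12 + (a1*b3 - a3*b1)*e13 + (a2*b3 - a3*b2)*e23
e12 coeff: (-5)*2 - 1*(-3) = -10 - (-3) = -7
e13 coeff: (-5)*2 - (-2)*(-3) = -10 - 6 = -16
e23 coeff: 1*2 - (-2)*2 = 2 - (-4) = 6
|a wedge b|^2 = (-7)^2 + (-16)^2 + 6^2
= 49 + 256 + 36
= 341


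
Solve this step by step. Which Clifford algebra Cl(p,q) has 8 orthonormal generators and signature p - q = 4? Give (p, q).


We need p + q = 8 and p - q = 4.
Adding: 2p = 8 + 4 = 12, so p = 6.
Then q = 8 - 6 = 2.
(p, q) = (6, 2)


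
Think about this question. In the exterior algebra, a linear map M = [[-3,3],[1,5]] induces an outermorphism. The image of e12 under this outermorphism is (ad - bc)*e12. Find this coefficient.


The outermorphism of a linear map f sends e1^e2 to f(e1)^f(e2).
f(e1) = -3*e1 + 1*e2
f(e2) = 3*e1 + 5*e2
f(e1) ^ f(e2) = (-3*e1 + 1*e2) ^ (3*e1 + 5*e2)
= (-3)*5*e12 + 1*3*e21
= (-15 - 3)*e12
= -18*e12
Coefficient = -18


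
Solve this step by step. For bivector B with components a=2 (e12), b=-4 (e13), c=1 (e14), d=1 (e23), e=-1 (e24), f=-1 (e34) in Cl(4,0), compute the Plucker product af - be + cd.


Plucker relation: af - be + cd
a*f = 2*(-1) = -2
b*e = (-4)*(-1) = 4
c*d = 1*1 = 1
af - be + cd = -2 - 4 + 1
= -5


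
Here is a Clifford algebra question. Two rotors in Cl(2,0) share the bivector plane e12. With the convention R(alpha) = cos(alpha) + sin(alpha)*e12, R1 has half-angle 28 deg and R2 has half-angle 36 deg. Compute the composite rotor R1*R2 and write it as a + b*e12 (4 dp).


Same-plane rotors commute and their half-angles add:
R1*R2 = cos(a1 + a2) + sin(a1 + a2)*e12.
a1 + a2 = 28 + 36 = 64 deg
cos(64 deg) = 0.4384
sin(64 deg) = 0.8988
R1*R2 = 0.4384 + 0.8988*e12


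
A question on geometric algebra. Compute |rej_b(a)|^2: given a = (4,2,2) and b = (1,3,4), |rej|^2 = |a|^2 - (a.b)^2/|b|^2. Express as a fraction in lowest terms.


|a|^2 = 4^2 + 2^2 + 2^2 = 24
|b|^2 = 1^2 + 3^2 + 4^2 = 26
a . b = 4*1 + 2*3 + 2*4 = 18
(a.b)^2 = 18^2 = 324
|rej|^2 = 24 - 324/26
= (624 - 324)/26
= 300/26
In lowest terms: 150/13


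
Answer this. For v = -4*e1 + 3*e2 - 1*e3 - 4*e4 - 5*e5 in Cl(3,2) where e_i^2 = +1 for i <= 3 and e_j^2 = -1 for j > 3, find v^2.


v^2 = sum of c_i^2 * e_i^2
Positive signature terms (e_i^2 = +1): (-4)^2 + 3^2 + (-1)^2 = 26
Negative signature terms (e_j^2 = -1): (-4)^2 + (-5)^2 = 41
v^2 = 26 - 41 = -15


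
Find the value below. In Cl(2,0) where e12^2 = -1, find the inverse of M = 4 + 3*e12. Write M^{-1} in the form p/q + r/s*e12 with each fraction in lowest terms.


M = 4 + 3*e12, where e12^2 = -1.
Since M commutes with its reverse ~M = a - b*e12, M * ~M = a^2 - b^2*e12^2 = a^2 + b^2.
So M^{-1} = ~M / (a^2 + b^2) = (a - b*e12)/(a^2 + b^2).
a^2 + b^2 = 16 + 9 = 25
Scalar part = 4/25 = 4/25
Bivector coeff = -3/25 = -3/25
M^{-1} = 4/25 - 3/25*e12


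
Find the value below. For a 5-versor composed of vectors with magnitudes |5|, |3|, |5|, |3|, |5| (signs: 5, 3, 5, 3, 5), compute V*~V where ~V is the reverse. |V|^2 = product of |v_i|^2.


Each vector v_i has |v_i|^2 = s_i^2
Squared scales: 5^2 = 25, 3^2 = 9, 5^2 = 25, 3^2 = 9, 5^2 = 25
|V|^2 = 25 * 9 * 25 * 9 * 25
= 1265625


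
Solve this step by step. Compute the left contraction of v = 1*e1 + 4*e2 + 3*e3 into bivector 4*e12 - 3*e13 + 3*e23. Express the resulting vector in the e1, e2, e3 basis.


Left contraction v _| B = <vB>_1 (grade-1 part of the geometric product vB).
Using e1_|e12 = e2, e2_|e12 = -e1, e1_|e13 = e3, e3_|e13 = -e1, e2_|e23 = e3, e3_|e23 = -e2:
e1 coeff: -v2*b12 - v3*b13 = -(4)*(4) - (3)*(-3) = -7
e2 coeff: v1*b12 - v3*b23 = (1)*(4) - (3)*(3) = -5
e3 coeff: v1*b13 + v2*b23 = (1)*(-3) + (4)*(3) = 9
v _| B = -7*e1 - 5*e2 + 9*e3


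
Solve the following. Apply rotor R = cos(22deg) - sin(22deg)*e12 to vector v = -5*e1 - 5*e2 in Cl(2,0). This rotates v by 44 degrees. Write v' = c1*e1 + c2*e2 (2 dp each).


Rotor R = cos(22deg) - sin(22deg)*e12
Rotation angle theta = 2 * 22 = 44 degrees
v' = R*v*~R rotates v by theta.
cos(44deg) = 0.7193, sin(44deg) = 0.6947
v'_1 = -5*cos(44deg) - (-5)*sin(44deg)
= -5*0.7193 - (-5)*0.6947
= -0.12
v'_2 = -5*sin(44deg) + (-5)*cos(44deg)
= -5*0.6947 + (-5)*0.7193
= -7.07
v' = -0.12*e1 - 7.07*e2


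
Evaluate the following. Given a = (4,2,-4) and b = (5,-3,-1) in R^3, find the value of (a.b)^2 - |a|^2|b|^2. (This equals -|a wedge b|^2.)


a . b = 4*5 + 2*(-3) + (-4)*(-1)
= 20 + (-6) + 4 = 18
|a|^2 = 4^2 + 2^2 + (-4)^2 = 36
|b|^2 = 5^2 + (-3)^2 + (-1)^2 = 35
(a.b)^2 = 18^2 = 324
|a|^2 * |b|^2 = 36 * 35 = 1260
Result = 324 - 1260 = -936


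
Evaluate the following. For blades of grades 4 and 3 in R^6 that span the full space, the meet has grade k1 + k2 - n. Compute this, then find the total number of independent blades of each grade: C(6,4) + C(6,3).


Meet grade = grade(A) + grade(B) - n
= 4 + 3 - 6 = 1
C(6,4) = 15
C(6,3) = 20
dim_A + dim_B = 15 + 20 = 35


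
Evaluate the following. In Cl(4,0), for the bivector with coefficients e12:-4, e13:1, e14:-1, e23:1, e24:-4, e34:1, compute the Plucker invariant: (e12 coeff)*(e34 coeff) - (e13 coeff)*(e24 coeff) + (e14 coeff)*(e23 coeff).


Plucker relation: af - be + cd
a*f = (-4)*1 = -4
b*e = 1*(-4) = -4
c*d = (-1)*1 = -1
af - be + cd = -4 - (-4) + (-1)
= -1


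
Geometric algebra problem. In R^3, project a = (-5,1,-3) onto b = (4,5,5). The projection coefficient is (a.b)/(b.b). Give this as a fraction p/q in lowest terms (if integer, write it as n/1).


Projection coefficient = (a . b) / (b . b)
a . b = (-5)*4 + 1*5 + (-3)*5
= -20 + 5 + (-15) = -30
b . b = 4^2 + 5^2 + 5^2
= 16 + 25 + 25 = 66
Coefficient = -30/66
In lowest terms: -5/11


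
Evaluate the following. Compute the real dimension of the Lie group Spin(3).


Spin(n) double-covers SO(n); both have Lie algebra so(n) of dimension n(n-1)/2.
n = 3
n(n-1) = 3 * 2 = 6
dim Spin(3) = 6/2 = 3


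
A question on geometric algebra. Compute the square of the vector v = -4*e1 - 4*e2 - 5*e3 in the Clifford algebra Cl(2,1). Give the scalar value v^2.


v^2 = sum of c_i^2 * e_i^2
Positive signature terms (e_i^2 = +1): (-4)^2 + (-4)^2 = 32
Negative signature terms (e_j^2 = -1): (-5)^2 = 25
v^2 = 32 - 25 = 7


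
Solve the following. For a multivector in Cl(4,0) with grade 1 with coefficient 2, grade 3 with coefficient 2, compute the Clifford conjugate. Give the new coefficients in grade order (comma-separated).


Clifford conjugate sign for grade k: (-1)^(k(k+1)/2)
Grade 1: (-1)^(1*2/2) = (-1)^1 = -1, coeff 2 -> -2
Grade 3: (-1)^(3*4/2) = (-1)^6 = 1, coeff 2 -> 2
Conjugated coefficients: -2, 2


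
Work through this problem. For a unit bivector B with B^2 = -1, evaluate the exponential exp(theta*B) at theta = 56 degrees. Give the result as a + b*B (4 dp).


For a unit bivector B with B^2 = -1, the exponential series gives
e^(theta*B) = cos(theta) + sin(theta)*B (the GA analogue of Euler's formula).
theta = 56 degrees = 0.977384 rad
cos(56 deg) = 0.5592
sin(56 deg) = 0.8290
exp(theta*B) = 0.5592 + 0.8290*B


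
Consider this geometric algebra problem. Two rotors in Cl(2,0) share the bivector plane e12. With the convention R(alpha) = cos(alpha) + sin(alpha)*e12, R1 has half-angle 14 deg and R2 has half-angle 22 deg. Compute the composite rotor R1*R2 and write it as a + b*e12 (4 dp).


Same-plane rotors commute and their half-angles add:
R1*R2 = cos(a1 + a2) + sin(a1 + a2)*e12.
a1 + a2 = 14 + 22 = 36 deg
cos(36 deg) = 0.8090
sin(36 deg) = 0.5878
R1*R2 = 0.8090 + 0.5878*e12


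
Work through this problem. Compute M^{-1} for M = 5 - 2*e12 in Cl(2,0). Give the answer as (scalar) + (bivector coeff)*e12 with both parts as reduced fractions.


M = 5 - 2*e12, where e12^2 = -1.
Since M commutes with its reverse ~M = a - b*e12, M * ~M = a^2 - b^2*e12^2 = a^2 + b^2.
So M^{-1} = ~M / (a^2 + b^2) = (a - b*e12)/(a^2 + b^2).
a^2 + b^2 = 25 + 4 = 29
Scalar part = 5/29 = 5/29
Bivector coeff = 2/29 = 2/29
M^{-1} = 5/29 + 2/29*e12


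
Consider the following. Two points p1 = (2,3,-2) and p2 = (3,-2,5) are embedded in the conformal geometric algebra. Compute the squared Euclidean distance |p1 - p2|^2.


p1 - p2 = (-1, 5, -7)
|p1 - p2|^2 = (-1)^2 + 5^2 + (-7)^2
= 1 + 25 + 49
= 75


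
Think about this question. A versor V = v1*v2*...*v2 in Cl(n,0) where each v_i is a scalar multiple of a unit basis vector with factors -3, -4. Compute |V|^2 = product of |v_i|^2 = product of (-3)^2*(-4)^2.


Each vector v_i has |v_i|^2 = s_i^2
Squared scales: (-3)^2 = 9, (-4)^2 = 16
|V|^2 = 9 * 16
= 144


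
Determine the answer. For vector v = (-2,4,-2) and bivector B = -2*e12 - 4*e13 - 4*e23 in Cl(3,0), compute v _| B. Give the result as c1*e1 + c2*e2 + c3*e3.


Left contraction v _| B = <vB>_1 (grade-1 part of the geometric product vB).
Using e1_|e12 = e2, e2_|e12 = -e1, e1_|e13 = e3, e3_|e13 = -e1, e2_|e23 = e3, e3_|e23 = -e2:
e1 coeff: -v2*b12 - v3*b13 = -(4)*(-2) - (-2)*(-4) = 0
e2 coeff: v1*b12 - v3*b23 = (-2)*(-2) - (-2)*(-4) = -4
e3 coeff: v1*b13 + v2*b23 = (-2)*(-4) + (4)*(-4) = -8
v _| B = 0*e1 - 4*e2 - 8*e3


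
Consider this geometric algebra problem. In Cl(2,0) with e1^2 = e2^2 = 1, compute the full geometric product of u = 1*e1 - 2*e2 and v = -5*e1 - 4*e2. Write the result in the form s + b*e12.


Expand: (1*e1 - 2*e2)(-5*e1 - 4*e2)
= 1*(-5)*e1e1 + 1*(-4)*e1e2 + (-2)*(-5)*e2e1 + (-2)*(-4)*e2e2
Using e1^2 = e2^2 = 1, e2e1 = -e1e2:
Scalar part s = 1*(-5) + (-2)*(-4) = -5 + 8 = 3
Bivector part b = 1*(-4) - (-2)*(-5) = -4 - 10 = -14
uv = 3 - 14*e12


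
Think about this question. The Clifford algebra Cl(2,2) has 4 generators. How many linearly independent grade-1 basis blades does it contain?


Number of grade-k basis blades in Cl(p,q) with n = p + q is C(n, k).
n = 2 + 2 = 4
C(4, 1) = 4! / (1! * 3!)
= 24 / (1 * 6)
= 4


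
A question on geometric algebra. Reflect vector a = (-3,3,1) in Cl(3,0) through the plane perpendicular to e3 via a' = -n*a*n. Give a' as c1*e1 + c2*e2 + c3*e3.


Reflection formula: a' = -n*a*n, with n = e3 (unit vector, n^2 = 1).
For reflection through hyperplane perp to e3:
The component along e3 flips sign, others stay.
a = (-3, 3, 1)
a' = (-3, 3, -1)
a' = -3*e1 + 3*e2 - 1*e3


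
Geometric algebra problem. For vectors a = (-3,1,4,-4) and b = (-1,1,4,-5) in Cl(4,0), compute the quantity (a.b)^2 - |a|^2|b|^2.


a . b = (-3)*(-1) + 1*1 + 4*4 + (-4)*(-5)
= 3 + 1 + 16 + 20 = 40
|a|^2 = (-3)^2 + 1^2 + 4^2 + (-4)^2 = 42
|b|^2 = (-1)^2 + 1^2 + 4^2 + (-5)^2 = 43
(a.b)^2 = 40^2 = 1600
|a|^2 * |b|^2 = 42 * 43 = 1806
Result = 1600 - 1806 = -206


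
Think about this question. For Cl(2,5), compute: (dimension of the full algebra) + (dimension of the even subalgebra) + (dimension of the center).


n = 2 + 5 = 7
Total dim = 2^7 = 128
Even subalgebra dim = 2^6 = 64
n is odd, so center dim = 2
Sum = 128 + 64 + 2 = 194


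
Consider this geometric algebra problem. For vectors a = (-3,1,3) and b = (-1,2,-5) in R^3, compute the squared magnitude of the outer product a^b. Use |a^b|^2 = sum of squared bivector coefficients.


a wedge b = (a1*b2 - a2*b1)*e12 + (a1*b3 - a3*b1)*e13 + (a2*b3 - a3*b2)*e23
e12 coeff: (-3)*2 - 1*(-1) = -6 - (-1) = -5
e13 coeff: (-3)*(-5) - 3*(-1) = 15 - (-3) = 18
e23 coeff: 1*(-5) - 3*2 = -5 - 6 = -11
|a wedge b|^2 = (-5)^2 + 18^2 + (-11)^2
= 25 + 324 + 121
= 470


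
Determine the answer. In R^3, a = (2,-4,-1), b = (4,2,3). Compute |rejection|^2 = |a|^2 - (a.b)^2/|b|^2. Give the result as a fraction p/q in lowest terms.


|a|^2 = 2^2 + (-4)^2 + (-1)^2 = 21
|b|^2 = 4^2 + 2^2 + 3^2 = 29
a . b = 2*4 + (-4)*2 + (-1)*3 = -3
(a.b)^2 = (-3)^2 = 9
|rej|^2 = 21 - 9/29
= (609 - 9)/29
= 600/29
In lowest terms: 600/29


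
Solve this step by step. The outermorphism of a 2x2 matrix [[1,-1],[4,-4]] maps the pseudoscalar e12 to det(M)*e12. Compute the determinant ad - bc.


The outermorphism of a linear map f sends e1^e2 to f(e1)^f(e2).
f(e1) = 1*e1 + 4*e2
f(e2) = -1*e1 - 4*e2
f(e1) ^ f(e2) = (1*e1 + 4*e2) ^ (-1*e1 - 4*e2)
= 1*(-4)*e12 + 4*(-1)*e21
= (-4 - (-4))*e12
= 0*e12
Coefficient = 0


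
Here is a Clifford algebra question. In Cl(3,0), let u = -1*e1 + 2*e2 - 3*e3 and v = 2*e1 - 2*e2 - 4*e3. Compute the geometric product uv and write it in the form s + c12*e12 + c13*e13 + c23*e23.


In Cl(3,0): e_i^2 = 1, e_ie_j = -e_je_i for i != j.
Scalar part = u . v = (-1)*2 + 2*(-2) + (-3)*(-4)
= -2 + (-4) + 12 = 6
e12 coeff = (-1)*(-2) - 2*2 = 2 - 4 = -2
e13 coeff = (-1)*(-4) - (-3)*2 = 4 - (-6) = 10
e23 coeff = 2*(-4) - (-3)*(-2) = -8 - 6 = -14
uv = 6 - 2*e12 + 10*e13 - 14*e23


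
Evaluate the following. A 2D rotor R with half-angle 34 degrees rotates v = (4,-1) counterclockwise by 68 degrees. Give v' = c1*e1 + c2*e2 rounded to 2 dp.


Rotor R = cos(34deg) - sin(34deg)*e12
Rotation angle theta = 2 * 34 = 68 degrees
v' = R*v*~R rotates v by theta.
cos(68deg) = 0.3746, sin(68deg) = 0.9272
v'_1 = 4*cos(68deg) - (-1)*sin(68deg)
= 4*0.3746 - (-1)*0.9272
= 2.43
v'_2 = 4*sin(68deg) + (-1)*cos(68deg)
= 4*0.9272 + (-1)*0.3746
= 3.33
v' = 2.43*e1 + 3.33*e2


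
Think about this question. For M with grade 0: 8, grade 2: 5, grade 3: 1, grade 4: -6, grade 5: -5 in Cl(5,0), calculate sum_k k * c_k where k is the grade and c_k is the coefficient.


Grade-weighted sum = sum of grade_k * coefficient_k
0*8 = 0
2*5 = 10
3*1 = 3
4*(-6) = -24
5*(-5) = -25
Total = 0 + 10 + 3 + (-24) + (-25) = -36


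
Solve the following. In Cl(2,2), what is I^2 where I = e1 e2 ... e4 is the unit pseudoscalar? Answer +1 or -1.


The pseudoscalar I = e1...e_n (product of all n generators) of Cl(p,q) satisfies I^2 = (-1)^(q + n(n-1)/2).
p = 2, q = 2, n = p + q = 4
n(n-1)/2 = 4 * 3 / 2 = 6
Exponent = q + n(n-1)/2 = 2 + 6 = 8
I^2 = (-1)^8 = +1


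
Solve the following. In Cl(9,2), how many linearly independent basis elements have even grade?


Even subalgebra dimension = 2^(n-1)
n = 9 + 2 = 11
2^(11 - 1) = 2^10 = 1024
Verification: sum of C(11,k) for even k = 1 + 55 + 330 + 462 + 165 + 11 = 1024
Result = 1024


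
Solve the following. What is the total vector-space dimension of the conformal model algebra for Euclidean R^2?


The conformal model of R^2 uses Cl(3,1): the 2 Euclidean generators plus two extra orthogonal generators e+ (e+^2 = +1) and e- (e-^2 = -1), from which the null vectors e0, einf are built.
Number of generators m = 2 + 2 = 4.
dim Cl(p,q) = 2^m = 2^4 = 16


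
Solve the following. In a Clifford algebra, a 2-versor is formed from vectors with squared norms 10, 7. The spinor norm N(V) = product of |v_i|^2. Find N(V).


Spinor norm N(V) = |v1|^2 * |v2|^2 * ... * |v2|^2
= 10 * 7
Running product: 10, 70
N(V) = 70


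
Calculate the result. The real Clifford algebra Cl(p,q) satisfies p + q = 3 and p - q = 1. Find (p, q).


We need p + q = 3 and p - q = 1.
Adding: 2p = 3 + 1 = 4, so p = 2.
Then q = 3 - 2 = 1.
(p, q) = (2, 1)


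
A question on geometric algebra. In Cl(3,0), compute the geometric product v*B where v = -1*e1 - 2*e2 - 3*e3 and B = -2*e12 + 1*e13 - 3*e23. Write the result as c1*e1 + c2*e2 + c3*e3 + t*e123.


vB has grade-1 (vector) and grade-3 (trivector) parts: vB = (v _| B) + (v ^ B).
Vector part <vB>_1:
  e1: -v2*b12 - v3*b13 = -(-2)*(-2) - (-3)*(1) = -1
  e2: v1*b12 - v3*b23 = (-1)*(-2) - (-3)*(-3) = -7
  e3: v1*b13 + v2*b23 = (-1)*(1) + (-2)*(-3) = 5
Trivector part <vB>_3:
  e123: v1*b23 - v2*b13 + v3*b12 = (-1)*(-3) - (-2)*(1) + (-3)*(-2) = 11
vB = -1*e1 - 7*e2 + 5*e3 + 11*e123


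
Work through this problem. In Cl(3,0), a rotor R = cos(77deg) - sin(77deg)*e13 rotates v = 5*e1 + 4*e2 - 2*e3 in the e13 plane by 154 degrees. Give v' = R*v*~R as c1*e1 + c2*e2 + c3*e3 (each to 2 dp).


Rotor R = cos(77deg) - sin(77deg)*e13
Rotation angle theta = 2 * 77 = 154 degrees in the e13 plane (e1 -> e3).
The component perpendicular to the plane (e2) is invariant: v'_2 = v2 = 4.00
cos(154deg) = -0.8988, sin(154deg) = 0.4384
v'_1 = v1*cos(theta) - v3*sin(theta) = 5*(-0.8988) - (-2)*0.4384 = -3.62
v'_3 = v1*sin(theta) + v3*cos(theta) = 5*0.4384 + (-2)*(-0.8988) = 3.99
v' = -3.62*e1 + 4.00*e2 + 3.99*e3


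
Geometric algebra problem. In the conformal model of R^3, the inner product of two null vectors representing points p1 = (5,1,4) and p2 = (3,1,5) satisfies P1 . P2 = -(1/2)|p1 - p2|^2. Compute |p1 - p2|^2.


p1 - p2 = (2, 0, -1)
|p1 - p2|^2 = 2^2 + 0^2 + (-1)^2
= 4 + 0 + 1
= 5


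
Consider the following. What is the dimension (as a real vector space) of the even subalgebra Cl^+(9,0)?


Even subalgebra dimension = 2^(n-1)
n = 9 + 0 = 9
2^(9 - 1) = 2^8 = 256
Verification: sum of C(9,k) for even k = 1 + 36 + 126 + 84 + 9 = 256
Result = 256


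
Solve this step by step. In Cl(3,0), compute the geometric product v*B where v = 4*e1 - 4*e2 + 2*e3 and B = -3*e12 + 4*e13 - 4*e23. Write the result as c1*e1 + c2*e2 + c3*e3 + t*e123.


vB has grade-1 (vector) and grade-3 (trivector) parts: vB = (v _| B) + (v ^ B).
Vector part <vB>_1:
  e1: -v2*b12 - v3*b13 = -(-4)*(-3) - (2)*(4) = -20
  e2: v1*b12 - v3*b23 = (4)*(-3) - (2)*(-4) = -4
  e3: v1*b13 + v2*b23 = (4)*(4) + (-4)*(-4) = 32
Trivector part <vB>_3:
  e123: v1*b23 - v2*b13 + v3*b12 = (4)*(-4) - (-4)*(4) + (2)*(-3) = -6
vB = -20*e1 - 4*e2 + 32*e3 - 6*e123


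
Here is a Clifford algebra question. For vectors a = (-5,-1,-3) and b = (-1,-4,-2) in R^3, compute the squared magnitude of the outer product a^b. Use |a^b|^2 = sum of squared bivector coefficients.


a wedge b = (a1*b2 - a2*b1)*e12 + (a1*b3 - a3*b1)*e13 + (a2*b3 - a3*b2)*e23
e12 coeff: (-5)*(-4) - (-1)*(-1) = 20 - 1 = 19
e13 coeff: (-5)*(-2) - (-3)*(-1) = 10 - 3 = 7
e23 coeff: (-1)*(-2) - (-3)*(-4) = 2 - 12 = -10
|a wedge b|^2 = 19^2 + 7^2 + (-10)^2
= 361 + 49 + 100
= 510


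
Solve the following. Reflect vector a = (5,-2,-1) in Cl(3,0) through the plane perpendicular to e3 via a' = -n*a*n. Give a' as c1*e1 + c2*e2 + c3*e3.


Reflection formula: a' = -n*a*n, with n = e3 (unit vector, n^2 = 1).
For reflection through hyperplane perp to e3:
The component along e3 flips sign, others stay.
a = (5, -2, -1)
a' = (5, -2, 1)
a' = 5*e1 - 2*e2 + 1*e3


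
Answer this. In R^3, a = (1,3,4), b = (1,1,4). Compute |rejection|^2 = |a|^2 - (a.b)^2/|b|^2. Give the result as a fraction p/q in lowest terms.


|a|^2 = 1^2 + 3^2 + 4^2 = 26
|b|^2 = 1^2 + 1^2 + 4^2 = 18
a . b = 1*1 + 3*1 + 4*4 = 20
(a.b)^2 = 20^2 = 400
|rej|^2 = 26 - 400/18
= (468 - 400)/18
= 68/18
In lowest terms: 34/9


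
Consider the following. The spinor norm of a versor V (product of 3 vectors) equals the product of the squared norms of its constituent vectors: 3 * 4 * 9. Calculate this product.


Spinor norm N(V) = |v1|^2 * |v2|^2 * ... * |v3|^2
= 3 * 4 * 9
Running product: 3, 12, 108
N(V) = 108


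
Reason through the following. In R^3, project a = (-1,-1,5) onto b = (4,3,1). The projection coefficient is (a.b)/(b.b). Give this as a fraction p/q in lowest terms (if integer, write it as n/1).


Projection coefficient = (a . b) / (b . b)
a . b = (-1)*4 + (-1)*3 + 5*1
= -4 + (-3) + 5 = -2
b . b = 4^2 + 3^2 + 1^2
= 16 + 9 + 1 = 26
Coefficient = -2/26
In lowest terms: -1/13


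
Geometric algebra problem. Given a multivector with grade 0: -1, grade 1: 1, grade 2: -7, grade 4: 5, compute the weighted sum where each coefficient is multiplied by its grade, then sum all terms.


Grade-weighted sum = sum of grade_k * coefficient_k
0*(-1) = 0
1*1 = 1
2*(-7) = -14
4*5 = 20
Total = 0 + 1 + (-14) + 20 = 7


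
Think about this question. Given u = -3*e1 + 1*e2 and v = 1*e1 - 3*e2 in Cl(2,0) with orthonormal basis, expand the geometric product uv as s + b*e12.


Expand: (-3*e1 + 1*e2)(1*e1 - 3*e2)
= (-3)*1*e1e1 + (-3)*(-3)*e1e2 + 1*1*e2e1 + 1*(-3)*e2e2
Using e1^2 = e2^2 = 1, e2e1 = -e1e2:
Scalar part s = (-3)*1 + 1*(-3) = -3 + (-3) = -6
Bivector part b = (-3)*(-3) - 1*1 = 9 - 1 = 8
uv = -6 + 8*e12


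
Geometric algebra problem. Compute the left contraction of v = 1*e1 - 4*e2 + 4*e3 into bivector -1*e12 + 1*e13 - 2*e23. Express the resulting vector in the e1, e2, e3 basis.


Left contraction v _| B = <vB>_1 (grade-1 part of the geometric product vB).
Using e1_|e12 = e2, e2_|e12 = -e1, e1_|e13 = e3, e3_|e13 = -e1, e2_|e23 = e3, e3_|e23 = -e2:
e1 coeff: -v2*b12 - v3*b13 = -(-4)*(-1) - (4)*(1) = -8
e2 coeff: v1*b12 - v3*b23 = (1)*(-1) - (4)*(-2) = 7
e3 coeff: v1*b13 + v2*b23 = (1)*(1) + (-4)*(-2) = 9
v _| B = -8*e1 + 7*e2 + 9*e3


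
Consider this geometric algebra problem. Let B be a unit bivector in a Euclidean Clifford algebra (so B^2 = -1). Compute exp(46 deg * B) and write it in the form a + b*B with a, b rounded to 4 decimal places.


For a unit bivector B with B^2 = -1, the exponential series gives
e^(theta*B) = cos(theta) + sin(theta)*B (the GA analogue of Euler's formula).
theta = 46 degrees = 0.802851 rad
cos(46 deg) = 0.6947
sin(46 deg) = 0.7193
exp(theta*B) = 0.6947 + 0.7193*B


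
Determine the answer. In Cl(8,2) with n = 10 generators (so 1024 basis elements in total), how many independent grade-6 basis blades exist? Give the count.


Number of grade-k basis blades in Cl(p,q) with n = p + q is C(n, k).
n = 8 + 2 = 10
C(10, 6) = 10! / (6! * 4!)
= 3628800 / (720 * 24)
= 210


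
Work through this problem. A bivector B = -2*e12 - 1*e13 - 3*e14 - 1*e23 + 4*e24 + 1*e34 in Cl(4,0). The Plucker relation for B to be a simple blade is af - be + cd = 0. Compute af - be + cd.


Plucker relation: af - be + cd
a*f = (-2)*1 = -2
b*e = (-1)*4 = -4
c*d = (-3)*(-1) = 3
af - be + cd = -2 - (-4) + 3
= 5


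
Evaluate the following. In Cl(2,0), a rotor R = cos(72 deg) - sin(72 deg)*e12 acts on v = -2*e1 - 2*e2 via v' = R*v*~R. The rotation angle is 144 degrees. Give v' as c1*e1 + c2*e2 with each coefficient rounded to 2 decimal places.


Rotor R = cos(72deg) - sin(72deg)*e12
Rotation angle theta = 2 * 72 = 144 degrees
v' = R*v*~R rotates v by theta.
cos(144deg) = -0.8090, sin(144deg) = 0.5878
v'_1 = -2*cos(144deg) - (-2)*sin(144deg)
= -2*(-0.8090) - (-2)*0.5878
= 2.79
v'_2 = -2*sin(144deg) + (-2)*cos(144deg)
= -2*0.5878 + (-2)*(-0.8090)
= 0.44
v' = 2.79*e1 + 0.44*e2


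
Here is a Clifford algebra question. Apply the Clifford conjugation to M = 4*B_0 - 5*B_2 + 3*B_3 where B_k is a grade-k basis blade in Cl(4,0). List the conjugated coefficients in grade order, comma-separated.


Clifford conjugate sign for grade k: (-1)^(k(k+1)/2)
Grade 0: (-1)^(0*1/2) = (-1)^0 = 1, coeff 4 -> 4
Grade 2: (-1)^(2*3/2) = (-1)^3 = -1, coeff -5 -> 5
Grade 3: (-1)^(3*4/2) = (-1)^6 = 1, coeff 3 -> 3
Conjugated coefficients: 4, 5, 3


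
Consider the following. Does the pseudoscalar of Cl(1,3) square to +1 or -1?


The pseudoscalar I = e1...e_n (product of all n generators) of Cl(p,q) satisfies I^2 = (-1)^(q + n(n-1)/2).
p = 1, q = 3, n = p + q = 4
n(n-1)/2 = 4 * 3 / 2 = 6
Exponent = q + n(n-1)/2 = 3 + 6 = 9
I^2 = (-1)^9 = -1


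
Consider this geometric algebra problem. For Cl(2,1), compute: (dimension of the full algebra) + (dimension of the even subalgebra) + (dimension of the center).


n = 2 + 1 = 3
Total dim = 2^3 = 8
Even subalgebra dim = 2^2 = 4
n is odd, so center dim = 2
Sum = 8 + 4 + 2 = 14


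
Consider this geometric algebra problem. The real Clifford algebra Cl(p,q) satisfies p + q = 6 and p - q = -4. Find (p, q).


We need p + q = 6 and p - q = -4.
Adding: 2p = 6 + (-4) = 2, so p = 1.
Then q = 6 - 1 = 5.
(p, q) = (1, 5)


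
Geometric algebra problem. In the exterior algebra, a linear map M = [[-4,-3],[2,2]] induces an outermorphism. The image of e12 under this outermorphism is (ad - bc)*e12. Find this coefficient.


The outermorphism of a linear map f sends e1^e2 to f(e1)^f(e2).
f(e1) = -4*e1 + 2*e2
f(e2) = -3*e1 + 2*e2
f(e1) ^ f(e2) = (-4*e1 + 2*e2) ^ (-3*e1 + 2*e2)
= (-4)*2*e12 + 2*(-3)*e21
= (-8 - (-6))*e12
= -2*e12
Coefficient = -2


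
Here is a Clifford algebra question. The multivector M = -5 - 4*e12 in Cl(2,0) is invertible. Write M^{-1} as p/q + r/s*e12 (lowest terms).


M = -5 - 4*e12, where e12^2 = -1.
Since M commutes with its reverse ~M = a - b*e12, M * ~M = a^2 - b^2*e12^2 = a^2 + b^2.
So M^{-1} = ~M / (a^2 + b^2) = (a - b*e12)/(a^2 + b^2).
a^2 + b^2 = 25 + 16 = 41
Scalar part = -5/41 = -5/41
Bivector coeff = 4/41 = 4/41
M^{-1} = -5/41 + 4/41*e12


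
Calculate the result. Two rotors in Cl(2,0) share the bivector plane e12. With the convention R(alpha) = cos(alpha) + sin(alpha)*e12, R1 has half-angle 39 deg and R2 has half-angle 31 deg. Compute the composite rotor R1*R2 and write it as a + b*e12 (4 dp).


Same-plane rotors commute and their half-angles add:
R1*R2 = cos(a1 + a2) + sin(a1 + a2)*e12.
a1 + a2 = 39 + 31 = 70 deg
cos(70 deg) = 0.3420
sin(70 deg) = 0.9397
R1*R2 = 0.3420 + 0.9397*e12


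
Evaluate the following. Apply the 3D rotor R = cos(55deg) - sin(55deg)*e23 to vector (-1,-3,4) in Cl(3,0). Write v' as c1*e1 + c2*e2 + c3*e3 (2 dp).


Rotor R = cos(55deg) - sin(55deg)*e23
Rotation angle theta = 2 * 55 = 110 degrees in the e23 plane (e2 -> e3).
The component perpendicular to the plane (e1) is invariant: v'_1 = v1 = -1.00
cos(110deg) = -0.3420, sin(110deg) = 0.9397
v'_2 = v2*cos(theta) - v3*sin(theta) = -3*(-0.3420) - 4*0.9397 = -2.73
v'_3 = v2*sin(theta) + v3*cos(theta) = -3*0.9397 + 4*(-0.3420) = -4.19
v' = -1.00*e1 - 2.73*e2 - 4.19*e3


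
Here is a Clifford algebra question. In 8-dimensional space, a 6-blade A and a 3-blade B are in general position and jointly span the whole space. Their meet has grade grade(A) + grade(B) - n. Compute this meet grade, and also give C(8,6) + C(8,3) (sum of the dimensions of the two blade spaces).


Meet grade = grade(A) + grade(B) - n
= 6 + 3 - 8 = 1
C(8,6) = 28
C(8,3) = 56
dim_A + dim_B = 28 + 56 = 84


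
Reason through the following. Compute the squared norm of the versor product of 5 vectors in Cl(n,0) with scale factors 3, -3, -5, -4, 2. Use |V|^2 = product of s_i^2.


Each vector v_i has |v_i|^2 = s_i^2
Squared scales: 3^2 = 9, (-3)^2 = 9, (-5)^2 = 25, (-4)^2 = 16, 2^2 = 4
|V|^2 = 9 * 9 * 25 * 16 * 4
= 129600


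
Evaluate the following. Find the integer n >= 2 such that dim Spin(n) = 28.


dim Spin(n) = dim so(n) = n(n-1)/2.
Solve n(n-1)/2 = 28, i.e. n^2 - n - 56 = 0.
Discriminant = 1 + 8*28 = 225
n = (1 + sqrt(225))/2 = (1 + 15)/2 = 8


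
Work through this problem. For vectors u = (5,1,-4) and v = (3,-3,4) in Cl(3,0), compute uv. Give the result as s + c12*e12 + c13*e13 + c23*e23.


In Cl(3,0): e_i^2 = 1, e_ie_j = -e_je_i for i != j.
Scalar part = u . v = 5*3 + 1*(-3) + (-4)*4
= 15 + (-3) + (-16) = -4
e12 coeff = 5*(-3) - 1*3 = -15 - 3 = -18
e13 coeff = 5*4 - (-4)*3 = 20 - (-12) = 32
e23 coeff = 1*4 - (-4)*(-3) = 4 - 12 = -8
uv = -4 - 18*e12 + 32*e13 - 8*e23


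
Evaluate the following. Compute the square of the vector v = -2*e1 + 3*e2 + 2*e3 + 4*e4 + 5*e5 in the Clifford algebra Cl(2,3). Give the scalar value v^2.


v^2 = sum of c_i^2 * e_i^2
Positive signature terms (e_i^2 = +1): (-2)^2 + 3^2 = 13
Negative signature terms (e_j^2 = -1): 2^2 + 4^2 + 5^2 = 45
v^2 = 13 - 45 = -32


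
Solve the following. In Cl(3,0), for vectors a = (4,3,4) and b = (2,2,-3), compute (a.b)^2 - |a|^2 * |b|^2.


a . b = 4*2 + 3*2 + 4*(-3)
= 8 + 6 + (-12) = 2
|a|^2 = 4^2 + 3^2 + 4^2 = 41
|b|^2 = 2^2 + 2^2 + (-3)^2 = 17
(a.b)^2 = 2^2 = 4
|a|^2 * |b|^2 = 41 * 17 = 697
Result = 4 - 697 = -693


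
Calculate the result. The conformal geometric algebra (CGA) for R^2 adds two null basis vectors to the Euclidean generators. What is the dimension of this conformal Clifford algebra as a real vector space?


The conformal model of R^2 uses Cl(3,1): the 2 Euclidean generators plus two extra orthogonal generators e+ (e+^2 = +1) and e- (e-^2 = -1), from which the null vectors e0, einf are built.
Number of generators m = 2 + 2 = 4.
dim Cl(p,q) = 2^m = 2^4 = 16


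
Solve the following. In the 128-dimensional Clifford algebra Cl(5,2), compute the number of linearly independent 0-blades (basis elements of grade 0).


Number of grade-k basis blades in Cl(p,q) with n = p + q is C(n, k).
n = 5 + 2 = 7
C(7, 0) = 7! / (0! * 7!)
= 5040 / (1 * 5040)
= 1


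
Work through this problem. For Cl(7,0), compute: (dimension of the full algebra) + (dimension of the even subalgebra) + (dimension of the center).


n = 7 + 0 = 7
Total dim = 2^7 = 128
Even subalgebra dim = 2^6 = 64
n is odd, so center dim = 2
Sum = 128 + 64 + 2 = 194


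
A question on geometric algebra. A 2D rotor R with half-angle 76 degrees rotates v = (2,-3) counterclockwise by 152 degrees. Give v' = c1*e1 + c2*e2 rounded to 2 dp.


Rotor R = cos(76deg) - sin(76deg)*e12
Rotation angle theta = 2 * 76 = 152 degrees
v' = R*v*~R rotates v by theta.
cos(152deg) = -0.8829, sin(152deg) = 0.4695
v'_1 = 2*cos(152deg) - (-3)*sin(152deg)
= 2*(-0.8829) - (-3)*0.4695
= -0.36
v'_2 = 2*sin(152deg) + (-3)*cos(152deg)
= 2*0.4695 + (-3)*(-0.8829)
= 3.59
v' = -0.36*e1 + 3.59*e2


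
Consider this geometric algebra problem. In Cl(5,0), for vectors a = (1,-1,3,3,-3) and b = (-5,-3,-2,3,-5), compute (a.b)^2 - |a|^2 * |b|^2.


a . b = 1*(-5) + (-1)*(-3) + 3*(-2) + 3*3 + (-3)*(-5)
= -5 + 3 + (-6) + 9 + 15 = 16
|a|^2 = 1^2 + (-1)^2 + 3^2 + 3^2 + (-3)^2 = 29
|b|^2 = (-5)^2 + (-3)^2 + (-2)^2 + 3^2 + (-5)^2 = 72
(a.b)^2 = 16^2 = 256
|a|^2 * |b|^2 = 29 * 72 = 2088
Result = 256 - 2088 = -1832


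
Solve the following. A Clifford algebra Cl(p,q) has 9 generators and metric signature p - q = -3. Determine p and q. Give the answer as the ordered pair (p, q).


We need p + q = 9 and p - q = -3.
Adding: 2p = 9 + (-3) = 6, so p = 3.
Then q = 9 - 3 = 6.
(p, q) = (3, 6)


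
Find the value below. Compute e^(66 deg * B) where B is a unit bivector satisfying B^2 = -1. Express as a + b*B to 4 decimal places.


For a unit bivector B with B^2 = -1, the exponential series gives
e^(theta*B) = cos(theta) + sin(theta)*B (the GA analogue of Euler's formula).
theta = 66 degrees = 1.151917 rad
cos(66 deg) = 0.4067
sin(66 deg) = 0.9135
exp(theta*B) = 0.4067 + 0.9135*B


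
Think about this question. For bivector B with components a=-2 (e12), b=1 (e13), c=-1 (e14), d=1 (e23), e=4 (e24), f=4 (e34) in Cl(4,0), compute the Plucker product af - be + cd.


Plucker relation: af - be + cd
a*f = (-2)*4 = -8
b*e = 1*4 = 4
c*d = (-1)*1 = -1
af - be + cd = -8 - 4 + (-1)
= -13


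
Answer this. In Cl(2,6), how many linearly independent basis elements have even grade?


Even subalgebra dimension = 2^(n-1)
n = 2 + 6 = 8
2^(8 - 1) = 2^7 = 128
Verification: sum of C(8,k) for even k = 1 + 28 + 70 + 28 + 1 = 128
Result = 128


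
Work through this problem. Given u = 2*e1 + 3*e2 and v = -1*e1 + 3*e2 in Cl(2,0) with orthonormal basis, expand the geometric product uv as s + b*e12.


Expand: (2*e1 + 3*e2)(-1*e1 + 3*e2)
= 2*(-1)*e1e1 + 2*3*e1e2 + 3*(-1)*e2e1 + 3*3*e2e2
Using e1^2 = e2^2 = 1, e2e1 = -e1e2:
Scalar part s = 2*(-1) + 3*3 = -2 + 9 = 7
Bivector part b = 2*3 - 3*(-1) = 6 - (-3) = 9
uv = 7 + 9*e12


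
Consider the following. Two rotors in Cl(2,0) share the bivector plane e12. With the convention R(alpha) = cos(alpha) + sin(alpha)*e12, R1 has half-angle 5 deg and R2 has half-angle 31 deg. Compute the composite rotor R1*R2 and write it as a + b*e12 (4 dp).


Same-plane rotors commute and their half-angles add:
R1*R2 = cos(a1 + a2) + sin(a1 + a2)*e12.
a1 + a2 = 5 + 31 = 36 deg
cos(36 deg) = 0.8090
sin(36 deg) = 0.5878
R1*R2 = 0.8090 + 0.5878*e12


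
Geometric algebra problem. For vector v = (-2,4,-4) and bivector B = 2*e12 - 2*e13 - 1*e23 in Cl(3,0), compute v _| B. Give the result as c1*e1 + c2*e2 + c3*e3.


Left contraction v _| B = <vB>_1 (grade-1 part of the geometric product vB).
Using e1_|e12 = e2, e2_|e12 = -e1, e1_|e13 = e3, e3_|e13 = -e1, e2_|e23 = e3, e3_|e23 = -e2:
e1 coeff: -v2*b12 - v3*b13 = -(4)*(2) - (-4)*(-2) = -16
e2 coeff: v1*b12 - v3*b23 = (-2)*(2) - (-4)*(-1) = -8
e3 coeff: v1*b13 + v2*b23 = (-2)*(-2) + (4)*(-1) = 0
v _| B = -16*e1 - 8*e2 + 0*e3


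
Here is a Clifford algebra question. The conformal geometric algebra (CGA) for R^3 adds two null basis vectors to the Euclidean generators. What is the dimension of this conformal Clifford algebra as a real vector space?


The conformal model of R^3 uses Cl(4,1): the 3 Euclidean generators plus two extra orthogonal generators e+ (e+^2 = +1) and e- (e-^2 = -1), from which the null vectors e0, einf are built.
Number of generators m = 3 + 2 = 5.
dim Cl(p,q) = 2^m = 2^5 = 32


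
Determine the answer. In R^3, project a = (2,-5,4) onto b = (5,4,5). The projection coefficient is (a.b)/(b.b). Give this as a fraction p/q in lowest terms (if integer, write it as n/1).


Projection coefficient = (a . b) / (b . b)
a . b = 2*5 + (-5)*4 + 4*5
= 10 + (-20) + 20 = 10
b . b = 5^2 + 4^2 + 5^2
= 25 + 16 + 25 = 66
Coefficient = 10/66
In lowest terms: 5/33


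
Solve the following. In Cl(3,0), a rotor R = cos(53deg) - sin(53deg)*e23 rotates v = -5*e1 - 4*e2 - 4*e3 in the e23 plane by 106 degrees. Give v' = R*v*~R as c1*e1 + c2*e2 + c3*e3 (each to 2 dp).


Rotor R = cos(53deg) - sin(53deg)*e23
Rotation angle theta = 2 * 53 = 106 degrees in the e23 plane (e2 -> e3).
The component perpendicular to the plane (e1) is invariant: v'_1 = v1 = -5.00
cos(106deg) = -0.2756, sin(106deg) = 0.9613
v'_2 = v2*cos(theta) - v3*sin(theta) = -4*(-0.2756) - (-4)*0.9613 = 4.95
v'_3 = v2*sin(theta) + v3*cos(theta) = -4*0.9613 + (-4)*(-0.2756) = -2.74
v' = -5.00*e1 + 4.95*e2 - 2.74*e3


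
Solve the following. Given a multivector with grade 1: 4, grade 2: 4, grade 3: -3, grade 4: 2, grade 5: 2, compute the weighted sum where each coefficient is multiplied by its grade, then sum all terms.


Grade-weighted sum = sum of grade_k * coefficient_k
1*4 = 4
2*4 = 8
3*(-3) = -9
4*2 = 8
5*2 = 10
Total = 4 + 8 + (-9) + 8 + 10 = 21


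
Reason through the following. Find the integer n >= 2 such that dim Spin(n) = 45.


dim Spin(n) = dim so(n) = n(n-1)/2.
Solve n(n-1)/2 = 45, i.e. n^2 - n - 90 = 0.
Discriminant = 1 + 8*45 = 361
n = (1 + sqrt(361))/2 = (1 + 19)/2 = 10


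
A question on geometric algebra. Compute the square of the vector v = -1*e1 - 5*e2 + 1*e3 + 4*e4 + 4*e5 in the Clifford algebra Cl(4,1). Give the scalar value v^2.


v^2 = sum of c_i^2 * e_i^2
Positive signature terms (e_i^2 = +1): (-1)^2 + (-5)^2 + 1^2 + 4^2 = 43
Negative signature terms (e_j^2 = -1): 4^2 = 16
v^2 = 43 - 16 = 27


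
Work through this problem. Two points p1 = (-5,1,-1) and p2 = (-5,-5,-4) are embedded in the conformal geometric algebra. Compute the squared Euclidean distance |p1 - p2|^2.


p1 - p2 = (0, 6, 3)
|p1 - p2|^2 = 0^2 + 6^2 + 3^2
= 0 + 36 + 9
= 45


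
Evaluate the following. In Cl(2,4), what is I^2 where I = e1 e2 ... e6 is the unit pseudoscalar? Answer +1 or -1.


The pseudoscalar I = e1...e_n (product of all n generators) of Cl(p,q) satisfies I^2 = (-1)^(q + n(n-1)/2).
p = 2, q = 4, n = p + q = 6
n(n-1)/2 = 6 * 5 / 2 = 15
Exponent = q + n(n-1)/2 = 4 + 15 = 19
I^2 = (-1)^19 = -1


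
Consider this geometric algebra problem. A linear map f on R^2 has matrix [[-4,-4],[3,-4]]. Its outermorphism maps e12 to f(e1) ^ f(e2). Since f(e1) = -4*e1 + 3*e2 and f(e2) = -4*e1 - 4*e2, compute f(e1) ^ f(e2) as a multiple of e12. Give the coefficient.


The outermorphism of a linear map f sends e1^e2 to f(e1)^f(e2).
f(e1) = -4*e1 + 3*e2
f(e2) = -4*e1 - 4*e2
f(e1) ^ f(e2) = (-4*e1 + 3*e2) ^ (-4*e1 - 4*e2)
= (-4)*(-4)*e12 + 3*(-4)*e21
= (16 - (-12))*e12
= 28*e12
Coefficient = 28


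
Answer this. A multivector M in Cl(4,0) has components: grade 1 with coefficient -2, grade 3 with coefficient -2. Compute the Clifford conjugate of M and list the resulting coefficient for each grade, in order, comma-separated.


Clifford conjugate sign for grade k: (-1)^(k(k+1)/2)
Grade 1: (-1)^(1*2/2) = (-1)^1 = -1, coeff -2 -> 2
Grade 3: (-1)^(3*4/2) = (-1)^6 = 1, coeff -2 -> -2
Conjugated coefficients: 2, -2


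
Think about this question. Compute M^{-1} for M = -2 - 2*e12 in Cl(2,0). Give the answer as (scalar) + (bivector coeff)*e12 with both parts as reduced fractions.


M = -2 - 2*e12, where e12^2 = -1.
Since M commutes with its reverse ~M = a - b*e12, M * ~M = a^2 - b^2*e12^2 = a^2 + b^2.
So M^{-1} = ~M / (a^2 + b^2) = (a - b*e12)/(a^2 + b^2).
a^2 + b^2 = 4 + 4 = 8
Scalar part = -2/8 = -1/4
Bivector coeff = 2/8 = 1/4
M^{-1} = -1/4 + 1/4*e12


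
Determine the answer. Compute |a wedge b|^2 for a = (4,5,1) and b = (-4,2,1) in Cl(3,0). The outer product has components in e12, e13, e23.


a wedge b = (a1*b2 - a2*b1)*e12 + (a1*b3 - a3*b1)*e13 + (a2*b3 - a3*b2)*e23
e12 coeff: 4*2 - 5*(-4) = 8 - (-20) = 28
e13 coeff: 4*1 - 1*(-4) = 4 - (-4) = 8
e23 coeff: 5*1 - 1*2 = 5 - 2 = 3
|a wedge b|^2 = 28^2 + 8^2 + 3^2
= 784 + 64 + 9
= 857


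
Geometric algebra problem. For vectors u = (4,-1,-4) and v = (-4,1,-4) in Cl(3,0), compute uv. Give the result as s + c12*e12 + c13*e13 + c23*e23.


In Cl(3,0): e_i^2 = 1, e_ie_j = -e_je_i for i != j.
Scalar part = u . v = 4*(-4) + (-1)*1 + (-4)*(-4)
= -16 + (-1) + 16 = -1
e12 coeff = 4*1 - (-1)*(-4) = 4 - 4 = 0
e13 coeff = 4*(-4) - (-4)*(-4) = -16 - 16 = -32
e23 coeff = (-1)*(-4) - (-4)*1 = 4 - (-4) = 8
uv = -1 + 0*e12 - 32*e13 + 8*e23


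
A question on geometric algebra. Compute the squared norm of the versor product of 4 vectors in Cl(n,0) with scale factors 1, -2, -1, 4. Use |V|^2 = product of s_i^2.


Each vector v_i has |v_i|^2 = s_i^2
Squared scales: 1^2 = 1, (-2)^2 = 4, (-1)^2 = 1, 4^2 = 16
|V|^2 = 1 * 4 * 1 * 16
= 64


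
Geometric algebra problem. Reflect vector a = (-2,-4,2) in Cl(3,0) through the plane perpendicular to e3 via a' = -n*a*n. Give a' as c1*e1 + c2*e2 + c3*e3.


Reflection formula: a' = -n*a*n, with n = e3 (unit vector, n^2 = 1).
For reflection through hyperplane perp to e3:
The component along e3 flips sign, others stay.
a = (-2, -4, 2)
a' = (-2, -4, -2)
a' = -2*e1 - 4*e2 - 2*e3
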